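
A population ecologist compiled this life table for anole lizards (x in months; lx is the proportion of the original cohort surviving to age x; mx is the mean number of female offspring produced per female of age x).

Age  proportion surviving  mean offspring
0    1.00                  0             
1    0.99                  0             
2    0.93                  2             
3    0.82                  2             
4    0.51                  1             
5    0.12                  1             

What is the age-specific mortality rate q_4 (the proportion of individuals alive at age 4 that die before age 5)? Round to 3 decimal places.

q_4 = (l_4 − l_5) / l_4 = (0.51 − 0.12) / 0.51
     = 0.39 / 0.51 = 0.764706… → 0.765

0.765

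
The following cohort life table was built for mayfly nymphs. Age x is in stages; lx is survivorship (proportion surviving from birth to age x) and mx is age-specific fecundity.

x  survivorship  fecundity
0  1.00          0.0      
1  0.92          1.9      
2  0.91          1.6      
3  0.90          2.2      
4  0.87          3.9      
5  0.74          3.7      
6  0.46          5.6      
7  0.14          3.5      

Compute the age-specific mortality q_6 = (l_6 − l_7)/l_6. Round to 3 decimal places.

0.696

q_6 = (l_6 − l_7) / l_6 = (0.46 − 0.14) / 0.46
     = 0.32 / 0.46 = 0.695652… → 0.696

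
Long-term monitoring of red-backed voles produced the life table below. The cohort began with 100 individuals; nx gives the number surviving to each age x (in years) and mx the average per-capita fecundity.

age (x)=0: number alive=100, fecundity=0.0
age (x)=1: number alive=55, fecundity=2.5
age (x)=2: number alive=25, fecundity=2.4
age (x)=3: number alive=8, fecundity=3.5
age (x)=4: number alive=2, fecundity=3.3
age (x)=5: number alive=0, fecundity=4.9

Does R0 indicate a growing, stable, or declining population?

growing

lx = nx/n0 = nx/100: 1, 0.55, 0.25, 0.08, 0.02, 0
R0 = Σ lx·mx = 0 + 1.375 + 0.6 + 0.28 + 0.066 + 0 = 2.321
R0 > 1, so the population is growing.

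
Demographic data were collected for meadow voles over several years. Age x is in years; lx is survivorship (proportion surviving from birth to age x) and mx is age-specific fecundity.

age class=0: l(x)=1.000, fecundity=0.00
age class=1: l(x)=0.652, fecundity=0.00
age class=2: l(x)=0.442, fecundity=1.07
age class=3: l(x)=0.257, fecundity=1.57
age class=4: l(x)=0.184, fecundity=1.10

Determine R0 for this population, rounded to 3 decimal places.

1.079

lx·mx by age: 0, 0, 0.47294, 0.40349, 0.2024
R0 = Σ lx·mx = 1.07883 → 1.079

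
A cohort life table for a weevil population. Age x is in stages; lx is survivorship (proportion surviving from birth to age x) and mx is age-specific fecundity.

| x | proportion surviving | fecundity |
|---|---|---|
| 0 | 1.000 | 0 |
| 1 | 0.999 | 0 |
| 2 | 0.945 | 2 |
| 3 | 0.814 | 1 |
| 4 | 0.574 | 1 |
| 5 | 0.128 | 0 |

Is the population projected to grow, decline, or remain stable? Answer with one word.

growing

R0 = Σ lx·mx = 0 + 0 + 1.89 + 0.814 + 0.574 + 0 = 3.278
R0 > 1, so the population is growing.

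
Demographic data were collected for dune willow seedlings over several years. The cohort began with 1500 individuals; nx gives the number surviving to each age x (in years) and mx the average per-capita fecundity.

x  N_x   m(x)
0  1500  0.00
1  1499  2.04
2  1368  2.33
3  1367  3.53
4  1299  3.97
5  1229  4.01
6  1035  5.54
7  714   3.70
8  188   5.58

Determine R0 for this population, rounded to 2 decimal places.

20.39

lx = nx/n0 = nx/1500: 1, 0.99933…, 0.912, 0.91133…, 0.866, 0.81933…, 0.69, 0.476, 0.12533…
lx·mx by age: 0, 2.03864…, 2.12496, 3.217007…, 3.43802, 3.285527…, 3.8226, 1.7612, 0.69936…
R0 = Σ lx·mx = 20.387313… → 20.39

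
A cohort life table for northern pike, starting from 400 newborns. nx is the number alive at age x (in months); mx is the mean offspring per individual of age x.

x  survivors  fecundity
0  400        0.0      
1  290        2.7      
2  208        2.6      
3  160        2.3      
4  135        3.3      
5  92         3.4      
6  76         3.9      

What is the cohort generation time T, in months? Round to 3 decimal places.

lx = nx/n0 = nx/400: 1, 0.725, 0.52, 0.4, 0.3375, 0.23, 0.19
lx·mx: 0, 1.9575, 1.352, 0.92, 1.11375, 0.782, 0.741 → R0 = 6.86625
x·lx·mx: 0, 1.9575, 2.704, 2.76, 4.455, 3.91, 4.446 → Σ = 20.2325
T = 20.2325 / 6.86625 = 2.946659… → 2.947

2.947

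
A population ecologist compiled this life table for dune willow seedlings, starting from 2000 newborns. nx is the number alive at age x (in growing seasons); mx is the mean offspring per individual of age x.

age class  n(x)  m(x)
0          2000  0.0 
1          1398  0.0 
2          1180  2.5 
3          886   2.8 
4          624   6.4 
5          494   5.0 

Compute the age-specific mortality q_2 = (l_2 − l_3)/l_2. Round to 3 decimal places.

0.249

lx = nx/n0 = nx/2000: 1, 0.699, 0.59, 0.443, 0.312, 0.247
q_2 = (l_2 − l_3) / l_2 = (0.59 − 0.443) / 0.59
     = 0.147 / 0.59 = 0.249153… → 0.249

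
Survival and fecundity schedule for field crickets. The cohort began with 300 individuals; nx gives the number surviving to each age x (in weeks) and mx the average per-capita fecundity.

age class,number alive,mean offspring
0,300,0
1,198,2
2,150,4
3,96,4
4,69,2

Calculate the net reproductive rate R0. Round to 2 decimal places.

lx = nx/n0 = nx/300: 1, 0.66, 0.5, 0.32, 0.23
lx·mx by age: 0, 1.32, 2, 1.28, 0.46
R0 = Σ lx·mx = 5.06 → 5.06

5.06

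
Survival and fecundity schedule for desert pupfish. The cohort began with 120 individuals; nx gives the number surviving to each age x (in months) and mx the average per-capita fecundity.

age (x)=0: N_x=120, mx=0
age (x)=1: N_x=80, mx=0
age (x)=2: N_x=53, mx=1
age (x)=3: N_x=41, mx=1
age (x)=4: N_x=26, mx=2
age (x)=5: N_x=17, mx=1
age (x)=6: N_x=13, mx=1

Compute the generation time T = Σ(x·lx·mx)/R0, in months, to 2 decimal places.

3.41

lx = nx/n0 = nx/120: 1, 0.66667…, 0.44167…, 0.34167…, 0.21667…, 0.14167…, 0.10833…
lx·mx: 0, 0, 0.441667…, 0.341667…, 0.433333…, 0.141667…, 0.108333… → R0 = 1.466667…
x·lx·mx: 0, 0, 0.883333…, 1.025…, 1.733333…, 0.708333…, 0.65… → Σ = 5…
T = 5… / 1.466667… = 3.409091… → 3.41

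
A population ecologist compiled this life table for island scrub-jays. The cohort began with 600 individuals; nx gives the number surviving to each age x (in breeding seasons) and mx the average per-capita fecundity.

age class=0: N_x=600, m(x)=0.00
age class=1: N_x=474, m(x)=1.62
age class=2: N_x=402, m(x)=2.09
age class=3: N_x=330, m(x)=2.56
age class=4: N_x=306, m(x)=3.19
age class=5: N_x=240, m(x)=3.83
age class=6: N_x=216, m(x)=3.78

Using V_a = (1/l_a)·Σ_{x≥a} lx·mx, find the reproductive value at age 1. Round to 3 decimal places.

10.896

lx = nx/n0 = nx/600: 1, 0.79, 0.67, 0.55, 0.51, 0.4, 0.36
lx·mx for x ≥ 1: 1.2798, 1.4003, 1.408, 1.6269, 1.532, 1.3608 → sum = 8.6078
V_1 = 8.6078 / l_1 = 8.6078 / 0.79 = 10.895949… → 10.896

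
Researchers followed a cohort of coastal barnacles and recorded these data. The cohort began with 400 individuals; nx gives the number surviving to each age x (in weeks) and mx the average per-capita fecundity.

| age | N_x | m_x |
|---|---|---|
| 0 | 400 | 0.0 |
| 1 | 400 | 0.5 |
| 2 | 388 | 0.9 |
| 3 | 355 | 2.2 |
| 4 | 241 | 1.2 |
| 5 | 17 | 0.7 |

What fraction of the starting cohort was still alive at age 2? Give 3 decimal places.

0.970

l_2 = n_2/n_0 = 388/400 = 0.97 → 0.970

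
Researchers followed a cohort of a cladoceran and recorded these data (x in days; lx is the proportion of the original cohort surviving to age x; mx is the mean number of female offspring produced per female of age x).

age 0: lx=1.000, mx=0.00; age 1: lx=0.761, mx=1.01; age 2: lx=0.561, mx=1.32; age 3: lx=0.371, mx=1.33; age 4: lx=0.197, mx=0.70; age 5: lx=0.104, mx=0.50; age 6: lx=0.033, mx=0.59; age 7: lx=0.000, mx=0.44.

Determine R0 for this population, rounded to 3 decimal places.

lx·mx by age: 0, 0.76861, 0.74052, 0.49343, 0.1379, 0.052, 0.01947, 0
R0 = Σ lx·mx = 2.21193 → 2.212

2.212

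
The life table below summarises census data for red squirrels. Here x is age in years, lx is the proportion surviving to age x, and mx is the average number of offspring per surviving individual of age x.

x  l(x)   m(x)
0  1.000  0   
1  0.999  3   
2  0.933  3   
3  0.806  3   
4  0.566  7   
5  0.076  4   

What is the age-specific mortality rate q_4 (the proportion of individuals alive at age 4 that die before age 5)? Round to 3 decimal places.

0.866

q_4 = (l_4 − l_5) / l_4 = (0.566 − 0.076) / 0.566
     = 0.49 / 0.566 = 0.865724… → 0.866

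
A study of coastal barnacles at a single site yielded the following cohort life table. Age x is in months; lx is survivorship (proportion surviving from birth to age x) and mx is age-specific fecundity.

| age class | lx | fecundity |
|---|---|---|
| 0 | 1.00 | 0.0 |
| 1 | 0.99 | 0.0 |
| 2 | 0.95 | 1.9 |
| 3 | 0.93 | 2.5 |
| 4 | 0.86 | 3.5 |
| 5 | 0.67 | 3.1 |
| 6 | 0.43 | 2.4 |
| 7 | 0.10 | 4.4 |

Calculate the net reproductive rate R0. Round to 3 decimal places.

lx·mx by age: 0, 0, 1.805, 2.325, 3.01, 2.077, 1.032, 0.44
R0 = Σ lx·mx = 10.689 → 10.689

10.689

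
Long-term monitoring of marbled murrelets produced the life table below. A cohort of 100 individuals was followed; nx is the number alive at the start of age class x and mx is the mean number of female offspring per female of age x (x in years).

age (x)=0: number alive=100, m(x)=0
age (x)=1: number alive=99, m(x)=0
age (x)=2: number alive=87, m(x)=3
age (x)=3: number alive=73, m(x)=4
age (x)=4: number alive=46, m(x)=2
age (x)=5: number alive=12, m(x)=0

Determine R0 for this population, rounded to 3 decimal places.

6.450

lx = nx/n0 = nx/100: 1, 0.99, 0.87, 0.73, 0.46, 0.12
lx·mx by age: 0, 0, 2.61, 2.92, 0.92, 0
R0 = Σ lx·mx = 6.45 → 6.450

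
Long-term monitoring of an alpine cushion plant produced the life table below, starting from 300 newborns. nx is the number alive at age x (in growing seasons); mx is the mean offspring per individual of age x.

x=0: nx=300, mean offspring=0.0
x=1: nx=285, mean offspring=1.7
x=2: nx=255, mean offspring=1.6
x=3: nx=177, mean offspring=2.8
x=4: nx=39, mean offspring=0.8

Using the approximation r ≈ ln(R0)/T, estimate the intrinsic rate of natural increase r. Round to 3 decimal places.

0.757

lx = nx/n0 = nx/300: 1, 0.95, 0.85, 0.59, 0.13
R0 = Σ lx·mx = 0 + 1.615 + 1.36 + 1.652 + 0.104 = 4.731
Σ x·lx·mx = 9.707; T = 9.707/4.731 = 2.05179…
r ≈ ln(R0)/T = ln(4.731)/2.05179… = 0.75746… → 0.757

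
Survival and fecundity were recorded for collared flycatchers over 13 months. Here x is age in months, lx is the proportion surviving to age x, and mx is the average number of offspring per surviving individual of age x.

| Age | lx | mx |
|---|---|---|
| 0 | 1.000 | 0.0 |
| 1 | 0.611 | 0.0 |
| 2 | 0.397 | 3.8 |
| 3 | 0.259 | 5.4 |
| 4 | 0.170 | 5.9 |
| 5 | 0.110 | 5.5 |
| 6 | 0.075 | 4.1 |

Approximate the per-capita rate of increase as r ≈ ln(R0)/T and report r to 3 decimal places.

0.471

R0 = Σ lx·mx = 0 + 0 + 1.5086 + 1.3986 + 1.003 + 0.605 + 0.3075 = 4.8227
Σ x·lx·mx = 16.095; T = 16.095/4.8227 = 3.33734…
r ≈ ln(R0)/T = ln(4.8227)/3.33734… = 0.47143… → 0.471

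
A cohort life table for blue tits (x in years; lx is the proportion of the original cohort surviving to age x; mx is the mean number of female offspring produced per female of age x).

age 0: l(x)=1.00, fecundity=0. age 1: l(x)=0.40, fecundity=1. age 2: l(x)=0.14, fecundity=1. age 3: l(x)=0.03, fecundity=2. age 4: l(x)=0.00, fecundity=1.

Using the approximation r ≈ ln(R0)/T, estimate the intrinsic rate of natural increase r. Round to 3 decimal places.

R0 = Σ lx·mx = 0 + 0.4 + 0.14 + 0.06 + 0 = 0.6
Σ x·lx·mx = 0.86; T = 0.86/0.6 = 1.43333…
r ≈ ln(R0)/T = ln(0.6)/1.43333… = -0.35639… → -0.356

-0.356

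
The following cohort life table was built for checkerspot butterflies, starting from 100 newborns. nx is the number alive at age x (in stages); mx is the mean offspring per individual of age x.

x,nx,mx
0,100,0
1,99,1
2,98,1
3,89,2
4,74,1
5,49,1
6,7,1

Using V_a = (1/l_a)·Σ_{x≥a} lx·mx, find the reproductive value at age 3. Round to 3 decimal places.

3.461

lx = nx/n0 = nx/100: 1, 0.99, 0.98, 0.89, 0.74, 0.49, 0.07
lx·mx for x ≥ 3: 1.78, 0.74, 0.49, 0.07 → sum = 3.08
V_3 = 3.08 / l_3 = 3.08 / 0.89 = 3.460674… → 3.461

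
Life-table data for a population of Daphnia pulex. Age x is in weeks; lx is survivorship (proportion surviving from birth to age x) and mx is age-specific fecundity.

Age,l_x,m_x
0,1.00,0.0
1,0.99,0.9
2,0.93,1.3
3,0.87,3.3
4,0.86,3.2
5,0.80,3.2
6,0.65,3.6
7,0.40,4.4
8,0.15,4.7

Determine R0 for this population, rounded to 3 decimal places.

15.088

lx·mx by age: 0, 0.891, 1.209, 2.871, 2.752, 2.56, 2.34, 1.76, 0.705
R0 = Σ lx·mx = 15.088 → 15.088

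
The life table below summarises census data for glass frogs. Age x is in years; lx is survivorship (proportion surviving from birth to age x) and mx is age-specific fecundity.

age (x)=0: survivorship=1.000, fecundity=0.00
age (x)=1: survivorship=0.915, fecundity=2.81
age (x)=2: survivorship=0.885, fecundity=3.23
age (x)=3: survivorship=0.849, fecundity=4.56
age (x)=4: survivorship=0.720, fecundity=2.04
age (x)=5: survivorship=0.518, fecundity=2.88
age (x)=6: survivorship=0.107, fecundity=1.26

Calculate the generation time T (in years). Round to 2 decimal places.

lx·mx: 0, 2.57115, 2.85855, 3.87144, 1.4688, 1.49184, 0.13482 → R0 = 12.3966
x·lx·mx: 0, 2.57115, 5.7171, 11.61432, 5.8752, 7.4592, 0.80892 → Σ = 34.04589
T = 34.04589 / 12.3966 = 2.746389… → 2.75

2.75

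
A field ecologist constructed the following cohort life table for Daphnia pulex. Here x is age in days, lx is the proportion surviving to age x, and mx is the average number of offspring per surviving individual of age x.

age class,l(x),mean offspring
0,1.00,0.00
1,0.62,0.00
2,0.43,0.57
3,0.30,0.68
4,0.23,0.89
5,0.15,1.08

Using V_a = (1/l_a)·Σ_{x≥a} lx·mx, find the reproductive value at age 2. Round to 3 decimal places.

1.897

lx·mx for x ≥ 2: 0.2451, 0.204, 0.2047, 0.162 → sum = 0.8158
V_2 = 0.8158 / l_2 = 0.8158 / 0.43 = 1.897209… → 1.897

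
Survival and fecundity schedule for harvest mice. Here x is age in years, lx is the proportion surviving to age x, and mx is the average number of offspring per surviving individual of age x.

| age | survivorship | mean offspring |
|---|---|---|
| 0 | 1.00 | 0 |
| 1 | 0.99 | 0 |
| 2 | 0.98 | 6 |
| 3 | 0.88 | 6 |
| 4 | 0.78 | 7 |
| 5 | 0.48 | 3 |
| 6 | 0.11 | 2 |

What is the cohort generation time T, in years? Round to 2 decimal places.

lx·mx: 0, 0, 5.88, 5.28, 5.46, 1.44, 0.22 → R0 = 18.28
x·lx·mx: 0, 0, 11.76, 15.84, 21.84, 7.2, 1.32 → Σ = 57.96
T = 57.96 / 18.28 = 3.170678… → 3.17

3.17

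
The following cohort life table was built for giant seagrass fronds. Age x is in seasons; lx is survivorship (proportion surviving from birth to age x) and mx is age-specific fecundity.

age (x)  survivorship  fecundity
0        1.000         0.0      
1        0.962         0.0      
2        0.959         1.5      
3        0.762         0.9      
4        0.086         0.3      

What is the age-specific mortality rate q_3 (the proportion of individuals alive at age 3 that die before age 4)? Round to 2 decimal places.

q_3 = (l_3 − l_4) / l_3 = (0.762 − 0.086) / 0.762
     = 0.676 / 0.762 = 0.887139… → 0.89

0.89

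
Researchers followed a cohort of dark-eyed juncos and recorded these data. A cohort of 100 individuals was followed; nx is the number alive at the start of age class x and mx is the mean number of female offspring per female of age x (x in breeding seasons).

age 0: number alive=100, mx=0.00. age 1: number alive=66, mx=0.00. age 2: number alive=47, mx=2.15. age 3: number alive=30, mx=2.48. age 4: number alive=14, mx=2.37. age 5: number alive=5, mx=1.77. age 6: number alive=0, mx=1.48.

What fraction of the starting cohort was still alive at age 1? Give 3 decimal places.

0.660

l_1 = n_1/n_0 = 66/100 = 0.66 → 0.660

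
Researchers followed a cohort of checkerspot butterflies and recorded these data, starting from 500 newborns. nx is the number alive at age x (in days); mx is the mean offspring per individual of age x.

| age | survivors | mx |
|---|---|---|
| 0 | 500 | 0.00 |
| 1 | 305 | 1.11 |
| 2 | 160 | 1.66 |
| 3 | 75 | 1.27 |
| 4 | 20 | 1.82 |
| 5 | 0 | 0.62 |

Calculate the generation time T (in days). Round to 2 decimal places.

lx = nx/n0 = nx/500: 1, 0.61, 0.32, 0.15, 0.04, 0
lx·mx: 0, 0.6771, 0.5312, 0.1905, 0.0728, 0 → R0 = 1.4716
x·lx·mx: 0, 0.6771, 1.0624, 0.5715, 0.2912, 0 → Σ = 2.6022
T = 2.6022 / 1.4716 = 1.768279… → 1.77

1.77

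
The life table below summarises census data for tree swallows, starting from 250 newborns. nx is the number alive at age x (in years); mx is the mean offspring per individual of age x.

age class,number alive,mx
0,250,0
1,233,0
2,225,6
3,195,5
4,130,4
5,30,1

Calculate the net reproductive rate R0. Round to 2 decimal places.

lx = nx/n0 = nx/250: 1, 0.932, 0.9, 0.78, 0.52, 0.12
lx·mx by age: 0, 0, 5.4, 3.9, 2.08, 0.12
R0 = Σ lx·mx = 11.5 → 11.50

11.50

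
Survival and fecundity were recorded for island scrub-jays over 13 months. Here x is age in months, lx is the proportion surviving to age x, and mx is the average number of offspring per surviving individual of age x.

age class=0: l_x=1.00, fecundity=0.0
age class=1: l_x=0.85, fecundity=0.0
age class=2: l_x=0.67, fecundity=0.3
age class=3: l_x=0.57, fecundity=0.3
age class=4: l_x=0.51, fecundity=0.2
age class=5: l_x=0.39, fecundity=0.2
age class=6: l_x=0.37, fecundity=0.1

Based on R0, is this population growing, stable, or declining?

R0 = Σ lx·mx = 0 + 0 + 0.201 + 0.171 + 0.102 + 0.078 + 0.037 = 0.589
R0 < 1, so the population is declining.

declining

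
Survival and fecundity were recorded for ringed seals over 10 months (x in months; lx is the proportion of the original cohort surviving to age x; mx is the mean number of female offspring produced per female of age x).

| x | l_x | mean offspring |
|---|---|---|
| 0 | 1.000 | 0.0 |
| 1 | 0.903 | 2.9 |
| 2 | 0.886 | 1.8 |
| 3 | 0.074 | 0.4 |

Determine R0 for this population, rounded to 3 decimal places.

lx·mx by age: 0, 2.6187, 1.5948, 0.0296
R0 = Σ lx·mx = 4.2431 → 4.243

4.243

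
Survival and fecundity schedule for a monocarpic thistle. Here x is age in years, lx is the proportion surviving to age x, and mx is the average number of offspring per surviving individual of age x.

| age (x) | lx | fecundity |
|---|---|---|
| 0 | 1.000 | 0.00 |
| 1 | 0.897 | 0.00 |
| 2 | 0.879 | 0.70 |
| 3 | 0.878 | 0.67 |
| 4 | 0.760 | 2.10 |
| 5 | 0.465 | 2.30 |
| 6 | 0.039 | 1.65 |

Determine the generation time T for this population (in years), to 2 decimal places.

3.84

lx·mx: 0, 0, 0.6153, 0.58826, 1.596, 1.0695, 0.06435 → R0 = 3.93341
x·lx·mx: 0, 0, 1.2306, 1.76478, 6.384, 5.3475, 0.3861 → Σ = 15.11298
T = 15.11298 / 3.93341 = 3.842208… → 3.84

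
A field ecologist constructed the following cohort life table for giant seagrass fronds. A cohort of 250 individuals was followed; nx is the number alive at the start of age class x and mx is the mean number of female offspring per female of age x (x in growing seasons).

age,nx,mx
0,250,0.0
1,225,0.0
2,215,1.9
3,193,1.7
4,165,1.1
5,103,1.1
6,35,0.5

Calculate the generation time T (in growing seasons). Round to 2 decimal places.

3.05

lx = nx/n0 = nx/250: 1, 0.9, 0.86, 0.772, 0.66, 0.412, 0.14
lx·mx: 0, 0, 1.634, 1.3124, 0.726, 0.4532, 0.07 → R0 = 4.1956
x·lx·mx: 0, 0, 3.268, 3.9372, 2.904, 2.266, 0.42 → Σ = 12.7952
T = 12.7952 / 4.1956 = 3.049671… → 3.05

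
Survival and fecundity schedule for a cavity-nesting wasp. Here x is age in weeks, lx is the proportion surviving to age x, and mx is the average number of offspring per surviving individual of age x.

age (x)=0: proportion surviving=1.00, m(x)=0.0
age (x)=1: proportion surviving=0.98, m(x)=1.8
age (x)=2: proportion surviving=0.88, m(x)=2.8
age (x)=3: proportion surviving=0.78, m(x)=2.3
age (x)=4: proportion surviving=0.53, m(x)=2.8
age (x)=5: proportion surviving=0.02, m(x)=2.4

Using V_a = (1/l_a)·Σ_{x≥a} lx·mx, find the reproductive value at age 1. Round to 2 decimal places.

lx·mx for x ≥ 1: 1.764, 2.464, 1.794, 1.484, 0.048 → sum = 7.554
V_1 = 7.554 / l_1 = 7.554 / 0.98 = 7.708163… → 7.71

7.71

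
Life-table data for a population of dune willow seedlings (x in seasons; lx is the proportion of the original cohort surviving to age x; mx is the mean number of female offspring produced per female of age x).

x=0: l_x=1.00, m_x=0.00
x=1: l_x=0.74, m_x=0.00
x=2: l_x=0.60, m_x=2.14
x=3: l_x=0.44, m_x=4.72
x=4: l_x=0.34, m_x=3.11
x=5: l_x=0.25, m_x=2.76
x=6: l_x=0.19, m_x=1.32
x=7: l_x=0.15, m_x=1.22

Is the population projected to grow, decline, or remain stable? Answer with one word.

growing

R0 = Σ lx·mx = 0 + 0 + 1.284 + 2.0768 + 1.0574 + 0.69 + 0.2508 + 0.183 = 5.542
R0 > 1, so the population is growing.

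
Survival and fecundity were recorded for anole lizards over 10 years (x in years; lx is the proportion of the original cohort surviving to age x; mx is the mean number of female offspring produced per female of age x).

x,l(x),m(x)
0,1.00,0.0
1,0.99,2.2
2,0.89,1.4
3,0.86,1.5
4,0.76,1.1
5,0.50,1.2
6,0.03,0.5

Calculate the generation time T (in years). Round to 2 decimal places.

lx·mx: 0, 2.178, 1.246, 1.29, 0.836, 0.6, 0.015 → R0 = 6.165
x·lx·mx: 0, 2.178, 2.492, 3.87, 3.344, 3, 0.09 → Σ = 14.974
T = 14.974 / 6.165 = 2.428873… → 2.43

2.43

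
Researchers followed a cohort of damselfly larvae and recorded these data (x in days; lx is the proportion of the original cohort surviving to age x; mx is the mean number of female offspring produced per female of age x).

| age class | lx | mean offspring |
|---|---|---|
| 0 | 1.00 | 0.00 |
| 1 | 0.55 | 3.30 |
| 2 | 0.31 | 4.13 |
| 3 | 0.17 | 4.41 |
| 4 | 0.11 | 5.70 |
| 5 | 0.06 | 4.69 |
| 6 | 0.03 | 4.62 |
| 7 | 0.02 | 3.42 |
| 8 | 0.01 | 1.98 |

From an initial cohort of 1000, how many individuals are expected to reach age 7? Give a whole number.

Expected survivors = N0 · l_7 = 1000 × 0.02 = 20 → 20

20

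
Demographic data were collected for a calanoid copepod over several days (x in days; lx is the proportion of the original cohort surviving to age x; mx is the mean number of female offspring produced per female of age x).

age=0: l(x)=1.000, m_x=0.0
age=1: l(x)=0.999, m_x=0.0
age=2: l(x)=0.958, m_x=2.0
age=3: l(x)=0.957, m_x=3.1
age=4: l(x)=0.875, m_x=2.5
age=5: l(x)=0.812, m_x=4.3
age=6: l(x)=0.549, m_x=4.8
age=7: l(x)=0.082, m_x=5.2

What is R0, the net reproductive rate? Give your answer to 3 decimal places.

lx·mx by age: 0, 0, 1.916, 2.9667, 2.1875, 3.4916, 2.6352, 0.4264
R0 = Σ lx·mx = 13.6234 → 13.623

13.623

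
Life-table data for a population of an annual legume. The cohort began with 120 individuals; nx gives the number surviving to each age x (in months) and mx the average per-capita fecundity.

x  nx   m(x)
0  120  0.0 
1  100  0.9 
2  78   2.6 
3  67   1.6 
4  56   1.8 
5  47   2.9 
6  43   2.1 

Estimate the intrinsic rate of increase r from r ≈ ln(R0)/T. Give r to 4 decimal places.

0.5364

lx = nx/n0 = nx/120: 1, 0.83333…, 0.65, 0.55833…, 0.46667…, 0.39167…, 0.35833…
R0 = Σ lx·mx = 0 + 0.75… + 1.69 + 0.89333… + 0.84… + 1.13583… + 0.7525… = 6.061667…
Σ x·lx·mx = 20.364167…; T = 20.364167…/6.061667… = 3.3595…
r ≈ ln(R0)/T = ln(6.061667…)/3.3595… = 0.536385… → 0.5364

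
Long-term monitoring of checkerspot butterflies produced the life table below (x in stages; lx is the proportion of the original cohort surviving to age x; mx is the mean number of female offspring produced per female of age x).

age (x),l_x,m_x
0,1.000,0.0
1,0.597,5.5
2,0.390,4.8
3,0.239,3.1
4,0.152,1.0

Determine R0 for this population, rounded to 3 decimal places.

lx·mx by age: 0, 3.2835, 1.872, 0.7409, 0.152
R0 = Σ lx·mx = 6.0484 → 6.048

6.048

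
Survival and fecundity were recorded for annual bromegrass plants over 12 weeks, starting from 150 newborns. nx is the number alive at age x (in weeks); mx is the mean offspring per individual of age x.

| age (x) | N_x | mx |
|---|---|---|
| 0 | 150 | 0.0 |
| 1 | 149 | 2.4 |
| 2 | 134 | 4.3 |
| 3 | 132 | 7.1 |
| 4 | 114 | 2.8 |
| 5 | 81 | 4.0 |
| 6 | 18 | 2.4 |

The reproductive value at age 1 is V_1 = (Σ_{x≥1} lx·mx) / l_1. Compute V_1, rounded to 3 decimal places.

lx = nx/n0 = nx/150: 1, 0.99333…, 0.89333…, 0.88, 0.76, 0.54, 0.12
lx·mx for x ≥ 1: 2.384…, 3.841333…, 6.248, 2.128, 2.16, 0.288 → sum = 17.049333…
V_1 = 17.049333… / l_1 = 17.049333… / 0.993333… = 17.163758… → 17.164

17.164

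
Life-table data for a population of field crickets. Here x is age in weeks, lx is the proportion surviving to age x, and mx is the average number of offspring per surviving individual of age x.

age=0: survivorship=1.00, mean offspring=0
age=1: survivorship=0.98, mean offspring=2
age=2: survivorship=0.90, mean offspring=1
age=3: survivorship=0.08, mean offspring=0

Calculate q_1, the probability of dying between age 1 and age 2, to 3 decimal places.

0.082

q_1 = (l_1 − l_2) / l_1 = (0.98 − 0.9) / 0.98
     = 0.08 / 0.98 = 0.081633… → 0.082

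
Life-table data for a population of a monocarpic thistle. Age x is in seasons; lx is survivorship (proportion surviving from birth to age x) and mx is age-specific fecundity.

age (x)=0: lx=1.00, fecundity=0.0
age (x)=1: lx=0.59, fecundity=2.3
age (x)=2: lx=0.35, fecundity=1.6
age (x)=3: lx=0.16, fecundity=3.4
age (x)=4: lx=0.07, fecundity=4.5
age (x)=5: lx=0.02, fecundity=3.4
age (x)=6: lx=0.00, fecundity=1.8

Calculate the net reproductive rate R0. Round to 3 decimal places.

2.844

lx·mx by age: 0, 1.357, 0.56, 0.544, 0.315, 0.068, 0
R0 = Σ lx·mx = 2.844 → 2.844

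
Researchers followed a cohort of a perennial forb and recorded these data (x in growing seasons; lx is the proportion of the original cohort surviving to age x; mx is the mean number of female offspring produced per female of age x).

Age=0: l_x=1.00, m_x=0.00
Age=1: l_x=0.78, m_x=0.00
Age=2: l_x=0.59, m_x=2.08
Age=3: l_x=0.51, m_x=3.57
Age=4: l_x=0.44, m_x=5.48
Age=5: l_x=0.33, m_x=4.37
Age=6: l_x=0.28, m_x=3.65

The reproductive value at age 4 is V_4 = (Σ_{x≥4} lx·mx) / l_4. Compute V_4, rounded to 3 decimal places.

11.080

lx·mx for x ≥ 4: 2.4112, 1.4421, 1.022 → sum = 4.8753
V_4 = 4.8753 / l_4 = 4.8753 / 0.44 = 11.080227… → 11.080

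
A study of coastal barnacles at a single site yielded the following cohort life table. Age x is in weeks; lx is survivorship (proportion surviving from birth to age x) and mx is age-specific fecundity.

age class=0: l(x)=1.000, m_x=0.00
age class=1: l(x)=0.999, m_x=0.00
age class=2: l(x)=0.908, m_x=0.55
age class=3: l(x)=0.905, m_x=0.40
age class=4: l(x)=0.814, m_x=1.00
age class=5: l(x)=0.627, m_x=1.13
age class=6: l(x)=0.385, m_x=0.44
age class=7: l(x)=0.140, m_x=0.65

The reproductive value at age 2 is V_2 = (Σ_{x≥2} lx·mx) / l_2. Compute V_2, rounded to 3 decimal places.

lx·mx for x ≥ 2: 0.4994, 0.362, 0.814, 0.70851, 0.1694, 0.091 → sum = 2.64431
V_2 = 2.64431 / l_2 = 2.64431 / 0.908 = 2.912236… → 2.912

2.912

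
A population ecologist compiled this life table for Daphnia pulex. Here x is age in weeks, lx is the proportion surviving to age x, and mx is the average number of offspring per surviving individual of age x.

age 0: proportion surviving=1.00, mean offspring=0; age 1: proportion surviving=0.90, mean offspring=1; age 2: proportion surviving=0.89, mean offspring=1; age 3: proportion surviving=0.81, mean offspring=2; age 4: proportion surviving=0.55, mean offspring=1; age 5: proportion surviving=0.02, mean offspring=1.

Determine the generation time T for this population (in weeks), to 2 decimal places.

2.47

lx·mx: 0, 0.9, 0.89, 1.62, 0.55, 0.02 → R0 = 3.98
x·lx·mx: 0, 0.9, 1.78, 4.86, 2.2, 0.1 → Σ = 9.84
T = 9.84 / 3.98 = 2.472362… → 2.47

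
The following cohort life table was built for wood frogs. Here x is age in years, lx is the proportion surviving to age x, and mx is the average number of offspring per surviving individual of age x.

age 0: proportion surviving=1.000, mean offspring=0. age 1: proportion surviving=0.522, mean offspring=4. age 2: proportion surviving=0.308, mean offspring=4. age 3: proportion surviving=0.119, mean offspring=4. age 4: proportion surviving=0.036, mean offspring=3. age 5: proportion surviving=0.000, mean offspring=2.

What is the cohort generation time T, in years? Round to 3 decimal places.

lx·mx: 0, 2.088, 1.232, 0.476, 0.108, 0 → R0 = 3.904
x·lx·mx: 0, 2.088, 2.464, 1.428, 0.432, 0 → Σ = 6.412
T = 6.412 / 3.904 = 1.642418… → 1.642

1.642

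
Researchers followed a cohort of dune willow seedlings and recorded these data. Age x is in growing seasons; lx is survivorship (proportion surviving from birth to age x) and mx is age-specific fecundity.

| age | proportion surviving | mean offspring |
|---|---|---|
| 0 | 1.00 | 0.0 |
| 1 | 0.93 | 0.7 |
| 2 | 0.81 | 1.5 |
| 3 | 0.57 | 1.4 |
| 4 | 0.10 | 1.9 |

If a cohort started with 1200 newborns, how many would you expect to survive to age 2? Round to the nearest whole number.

Expected survivors = N0 · l_2 = 1200 × 0.81 = 972 → 972

972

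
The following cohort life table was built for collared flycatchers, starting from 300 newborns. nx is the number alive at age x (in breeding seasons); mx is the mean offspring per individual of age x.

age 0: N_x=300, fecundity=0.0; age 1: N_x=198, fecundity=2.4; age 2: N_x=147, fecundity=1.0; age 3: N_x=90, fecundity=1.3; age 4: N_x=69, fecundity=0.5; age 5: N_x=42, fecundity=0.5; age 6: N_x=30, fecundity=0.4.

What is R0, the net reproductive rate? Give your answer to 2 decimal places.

2.69

lx = nx/n0 = nx/300: 1, 0.66, 0.49, 0.3, 0.23, 0.14, 0.1
lx·mx by age: 0, 1.584, 0.49, 0.39, 0.115, 0.07, 0.04
R0 = Σ lx·mx = 2.689 → 2.69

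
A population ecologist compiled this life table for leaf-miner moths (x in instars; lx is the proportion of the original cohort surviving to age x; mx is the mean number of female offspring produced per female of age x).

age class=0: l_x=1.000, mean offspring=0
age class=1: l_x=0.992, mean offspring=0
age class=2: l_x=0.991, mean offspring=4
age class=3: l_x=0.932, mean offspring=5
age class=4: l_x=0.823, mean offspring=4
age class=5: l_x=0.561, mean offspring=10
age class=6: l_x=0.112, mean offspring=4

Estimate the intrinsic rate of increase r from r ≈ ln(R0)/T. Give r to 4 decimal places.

0.7890

R0 = Σ lx·mx = 0 + 0 + 3.964 + 4.66 + 3.292 + 5.61 + 0.448 = 17.974
Σ x·lx·mx = 65.814; T = 65.814/17.974 = 3.66162…
r ≈ ln(R0)/T = ln(17.974)/3.66162… = 0.788974… → 0.7890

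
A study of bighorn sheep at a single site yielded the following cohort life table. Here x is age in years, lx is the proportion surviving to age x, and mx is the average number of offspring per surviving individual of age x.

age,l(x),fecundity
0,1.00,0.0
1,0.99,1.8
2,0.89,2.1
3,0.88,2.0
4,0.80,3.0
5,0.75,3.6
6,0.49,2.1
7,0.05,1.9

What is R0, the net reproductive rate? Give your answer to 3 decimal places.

11.635

lx·mx by age: 0, 1.782, 1.869, 1.76, 2.4, 2.7, 1.029, 0.095
R0 = Σ lx·mx = 11.635 → 11.635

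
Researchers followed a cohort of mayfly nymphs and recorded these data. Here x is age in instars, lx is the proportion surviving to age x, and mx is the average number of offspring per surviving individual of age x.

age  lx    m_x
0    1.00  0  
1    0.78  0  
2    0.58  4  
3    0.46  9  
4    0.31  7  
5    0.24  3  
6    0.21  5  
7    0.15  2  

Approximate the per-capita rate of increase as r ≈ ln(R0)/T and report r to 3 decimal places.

0.672

R0 = Σ lx·mx = 0 + 0 + 2.32 + 4.14 + 2.17 + 0.72 + 1.05 + 0.3 = 10.7
Σ x·lx·mx = 37.74; T = 37.74/10.7 = 3.5271…
r ≈ ln(R0)/T = ln(10.7)/3.5271… = 0.67201… → 0.672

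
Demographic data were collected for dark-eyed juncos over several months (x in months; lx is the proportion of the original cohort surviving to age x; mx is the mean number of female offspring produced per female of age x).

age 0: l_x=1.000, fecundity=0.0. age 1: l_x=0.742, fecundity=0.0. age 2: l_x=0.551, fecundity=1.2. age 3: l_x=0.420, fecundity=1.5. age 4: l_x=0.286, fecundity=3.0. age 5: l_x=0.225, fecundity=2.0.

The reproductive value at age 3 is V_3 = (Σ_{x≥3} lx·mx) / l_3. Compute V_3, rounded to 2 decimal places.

4.61

lx·mx for x ≥ 3: 0.63, 0.858, 0.45 → sum = 1.938
V_3 = 1.938 / l_3 = 1.938 / 0.42 = 4.614286… → 4.61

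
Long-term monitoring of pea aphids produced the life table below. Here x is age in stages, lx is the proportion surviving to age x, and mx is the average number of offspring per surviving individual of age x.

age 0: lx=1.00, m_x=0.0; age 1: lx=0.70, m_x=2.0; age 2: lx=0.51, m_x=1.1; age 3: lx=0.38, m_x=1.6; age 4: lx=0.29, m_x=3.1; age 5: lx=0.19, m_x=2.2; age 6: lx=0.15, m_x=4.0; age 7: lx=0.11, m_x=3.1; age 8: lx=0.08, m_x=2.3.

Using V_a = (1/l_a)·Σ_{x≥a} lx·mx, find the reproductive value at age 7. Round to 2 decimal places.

4.77

lx·mx for x ≥ 7: 0.341, 0.184 → sum = 0.525
V_7 = 0.525 / l_7 = 0.525 / 0.11 = 4.772727… → 4.77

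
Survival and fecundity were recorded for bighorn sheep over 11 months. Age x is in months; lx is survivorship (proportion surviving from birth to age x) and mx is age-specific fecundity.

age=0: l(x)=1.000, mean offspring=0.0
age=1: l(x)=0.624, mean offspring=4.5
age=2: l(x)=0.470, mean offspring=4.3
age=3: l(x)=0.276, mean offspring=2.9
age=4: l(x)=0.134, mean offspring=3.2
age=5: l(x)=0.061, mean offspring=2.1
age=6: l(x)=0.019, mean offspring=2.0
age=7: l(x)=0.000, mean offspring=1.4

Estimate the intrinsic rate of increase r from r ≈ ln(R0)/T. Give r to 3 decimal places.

0.962

R0 = Σ lx·mx = 0 + 2.808 + 2.021 + 0.8004 + 0.4288 + 0.1281 + 0.038 + 0 = 6.2243
Σ x·lx·mx = 11.8349; T = 11.8349/6.2243 = 1.9014…
r ≈ ln(R0)/T = ln(6.2243)/1.9014… = 0.96164… → 0.962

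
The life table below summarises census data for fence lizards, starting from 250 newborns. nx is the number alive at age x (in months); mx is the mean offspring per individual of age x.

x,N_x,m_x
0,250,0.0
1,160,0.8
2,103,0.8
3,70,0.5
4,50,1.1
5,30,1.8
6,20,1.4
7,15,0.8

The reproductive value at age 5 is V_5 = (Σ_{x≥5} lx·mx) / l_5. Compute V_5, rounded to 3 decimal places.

lx = nx/n0 = nx/250: 1, 0.64, 0.412, 0.28, 0.2, 0.12, 0.08, 0.06
lx·mx for x ≥ 5: 0.216, 0.112, 0.048 → sum = 0.376
V_5 = 0.376 / l_5 = 0.376 / 0.12 = 3.133333… → 3.133

3.133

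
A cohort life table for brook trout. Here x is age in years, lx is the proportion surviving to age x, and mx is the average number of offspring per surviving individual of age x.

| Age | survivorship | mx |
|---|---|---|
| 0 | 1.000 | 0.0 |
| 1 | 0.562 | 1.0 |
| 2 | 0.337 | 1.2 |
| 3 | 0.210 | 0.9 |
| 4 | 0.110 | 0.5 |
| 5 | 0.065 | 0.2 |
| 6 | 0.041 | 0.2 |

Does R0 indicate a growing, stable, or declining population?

R0 = Σ lx·mx = 0 + 0.562 + 0.4044 + 0.189 + 0.055 + 0.013 + 0.0082 = 1.2316
R0 > 1, so the population is growing.

growing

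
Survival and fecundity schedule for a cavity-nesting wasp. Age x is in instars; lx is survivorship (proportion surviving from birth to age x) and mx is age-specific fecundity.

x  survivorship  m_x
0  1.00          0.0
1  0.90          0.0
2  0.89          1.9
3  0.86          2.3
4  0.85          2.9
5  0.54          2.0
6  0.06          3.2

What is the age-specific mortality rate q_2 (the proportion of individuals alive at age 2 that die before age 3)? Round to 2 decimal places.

q_2 = (l_2 − l_3) / l_2 = (0.89 − 0.86) / 0.89
     = 0.03 / 0.89 = 0.033708… → 0.03

0.03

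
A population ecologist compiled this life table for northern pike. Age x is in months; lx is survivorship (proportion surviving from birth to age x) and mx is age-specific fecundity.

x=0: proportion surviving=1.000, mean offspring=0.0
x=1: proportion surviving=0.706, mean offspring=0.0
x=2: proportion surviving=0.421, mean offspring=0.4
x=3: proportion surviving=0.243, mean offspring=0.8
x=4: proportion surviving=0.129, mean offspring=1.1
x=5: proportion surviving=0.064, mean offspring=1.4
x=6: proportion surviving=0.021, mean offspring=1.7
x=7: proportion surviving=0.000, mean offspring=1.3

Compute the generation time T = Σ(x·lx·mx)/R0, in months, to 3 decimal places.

3.412

lx·mx: 0, 0, 0.1684, 0.1944, 0.1419, 0.0896, 0.0357, 0 → R0 = 0.63
x·lx·mx: 0, 0, 0.3368, 0.5832, 0.5676, 0.448, 0.2142, 0 → Σ = 2.1498
T = 2.1498 / 0.63 = 3.412381… → 3.412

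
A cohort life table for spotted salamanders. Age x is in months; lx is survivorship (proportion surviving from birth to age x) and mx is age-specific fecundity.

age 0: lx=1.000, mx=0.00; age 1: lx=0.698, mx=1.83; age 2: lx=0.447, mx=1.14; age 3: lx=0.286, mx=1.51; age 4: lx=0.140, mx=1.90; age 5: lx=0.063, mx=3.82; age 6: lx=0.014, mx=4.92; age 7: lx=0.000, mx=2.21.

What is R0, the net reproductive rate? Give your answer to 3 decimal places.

2.794

lx·mx by age: 0, 1.27734, 0.50958, 0.43186, 0.266, 0.24066, 0.06888, 0
R0 = Σ lx·mx = 2.79432 → 2.794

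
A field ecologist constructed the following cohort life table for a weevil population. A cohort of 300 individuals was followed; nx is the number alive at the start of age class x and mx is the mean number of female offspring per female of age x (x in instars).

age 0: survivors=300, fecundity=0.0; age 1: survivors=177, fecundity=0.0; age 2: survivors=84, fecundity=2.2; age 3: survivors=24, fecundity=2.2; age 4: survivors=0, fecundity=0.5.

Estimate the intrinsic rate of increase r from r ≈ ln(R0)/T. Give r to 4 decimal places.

lx = nx/n0 = nx/300: 1, 0.59, 0.28, 0.08, 0
R0 = Σ lx·mx = 0 + 0 + 0.616 + 0.176 + 0 = 0.792
Σ x·lx·mx = 1.76; T = 1.76/0.792 = 2.22222…
r ≈ ln(R0)/T = ln(0.792)/2.22222… = -0.104937… → -0.1049

-0.1049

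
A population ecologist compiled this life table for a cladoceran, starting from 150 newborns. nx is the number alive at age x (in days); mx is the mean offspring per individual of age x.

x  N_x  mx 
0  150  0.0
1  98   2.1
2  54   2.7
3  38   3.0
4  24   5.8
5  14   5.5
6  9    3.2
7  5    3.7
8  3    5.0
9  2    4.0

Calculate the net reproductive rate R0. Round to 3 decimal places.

5.014

lx = nx/n0 = nx/150: 1, 0.65333…, 0.36, 0.25333…, 0.16, 0.09333…, 0.06, 0.03333…, 0.02, 0.01333…
lx·mx by age: 0, 1.372…, 0.972, 0.76…, 0.928, 0.513333…, 0.192, 0.123333…, 0.1, 0.053333…
R0 = Σ lx·mx = 5.014… → 5.014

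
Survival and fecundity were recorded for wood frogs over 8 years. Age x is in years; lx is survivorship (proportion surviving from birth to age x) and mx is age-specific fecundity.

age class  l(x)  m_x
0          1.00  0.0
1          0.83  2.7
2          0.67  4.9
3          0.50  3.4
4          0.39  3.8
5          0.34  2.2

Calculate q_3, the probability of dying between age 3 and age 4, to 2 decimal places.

0.22

q_3 = (l_3 − l_4) / l_3 = (0.5 − 0.39) / 0.5
     = 0.11 / 0.5 = 0.22 → 0.22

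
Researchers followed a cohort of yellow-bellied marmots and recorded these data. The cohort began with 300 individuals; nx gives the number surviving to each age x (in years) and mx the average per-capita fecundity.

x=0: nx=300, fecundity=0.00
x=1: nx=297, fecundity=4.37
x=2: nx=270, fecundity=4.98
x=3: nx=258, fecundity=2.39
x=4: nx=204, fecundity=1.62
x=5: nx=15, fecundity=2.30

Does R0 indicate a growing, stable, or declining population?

growing

lx = nx/n0 = nx/300: 1, 0.99, 0.9, 0.86, 0.68, 0.05
R0 = Σ lx·mx = 0 + 4.3263 + 4.482 + 2.0554 + 1.1016 + 0.115 = 12.0803
R0 > 1, so the population is growing.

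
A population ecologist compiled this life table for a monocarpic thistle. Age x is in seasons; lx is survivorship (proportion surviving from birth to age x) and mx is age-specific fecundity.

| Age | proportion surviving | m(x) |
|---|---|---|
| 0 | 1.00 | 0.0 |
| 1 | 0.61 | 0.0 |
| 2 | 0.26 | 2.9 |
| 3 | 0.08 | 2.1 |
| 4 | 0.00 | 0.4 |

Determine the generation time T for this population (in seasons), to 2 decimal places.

2.18

lx·mx: 0, 0, 0.754, 0.168, 0 → R0 = 0.922
x·lx·mx: 0, 0, 1.508, 0.504, 0 → Σ = 2.012
T = 2.012 / 0.922 = 2.182213… → 2.18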